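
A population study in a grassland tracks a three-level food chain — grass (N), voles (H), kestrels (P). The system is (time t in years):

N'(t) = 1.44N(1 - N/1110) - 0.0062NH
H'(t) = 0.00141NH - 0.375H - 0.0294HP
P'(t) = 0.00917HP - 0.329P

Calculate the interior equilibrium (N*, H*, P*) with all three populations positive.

N* ≈ 939, H* ≈ 35.9, P* ≈ 32.3

From dP/dt = 0: 0.00917H* = 0.329, so H* = 35.9.
From dN/dt = 0: 1.44(1 - N*/1110) = 0.0062·35.9, giving N* = 1110·(1 - 0.154) = 939.
From dH/dt = 0: 0.00141·939 - 0.375 = 0.0294P*, so P* = 0.948/0.0294 = 32.3.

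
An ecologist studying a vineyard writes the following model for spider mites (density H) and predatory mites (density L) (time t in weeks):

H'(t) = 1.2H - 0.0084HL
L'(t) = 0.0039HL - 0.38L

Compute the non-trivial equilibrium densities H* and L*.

H* ≈ 97.4, L* ≈ 143

Set dL/dt = 0 with L > 0: 0.0039H - 0.38 = 0, so H* = 0.38/0.0039 = 97.4.
Set dH/dt = 0 with H > 0: 1.2 - 0.0084L = 0, so L* = 1.2/0.0084 = 143.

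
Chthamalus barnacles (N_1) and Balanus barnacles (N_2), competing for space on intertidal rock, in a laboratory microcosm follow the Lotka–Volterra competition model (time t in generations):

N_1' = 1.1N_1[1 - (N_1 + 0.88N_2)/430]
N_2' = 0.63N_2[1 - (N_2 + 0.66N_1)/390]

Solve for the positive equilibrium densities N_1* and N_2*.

N_1* ≈ 207, N_2* ≈ 253

Setting both brackets to zero gives the nullclines N_1 + 0.88N_2 = 430 and 0.66N_1 + N_2 = 390.
Substituting N_2 = 390 - 0.66N_1 into the first: N_1(1 - 0.88·0.66) = 430 - 0.88·390.
So N_1* = 86.8/0.419 = 207, and then N_2* = 390 - 0.66·207 = 253.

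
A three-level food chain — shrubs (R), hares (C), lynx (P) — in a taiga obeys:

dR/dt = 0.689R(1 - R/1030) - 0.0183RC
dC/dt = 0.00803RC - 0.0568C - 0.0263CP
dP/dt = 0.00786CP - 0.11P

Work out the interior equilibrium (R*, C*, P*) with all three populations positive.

From dP/dt = 0: 0.00786C* = 0.11, so C* = 14.
From dR/dt = 0: 0.689(1 - R*/1030) = 0.0183·14, giving R* = 1030·(1 - 0.372) = 647.
From dC/dt = 0: 0.00803·647 - 0.0568 = 0.0263P*, so P* = 5.14/0.0263 = 195.

R* ≈ 647, C* ≈ 14, P* ≈ 195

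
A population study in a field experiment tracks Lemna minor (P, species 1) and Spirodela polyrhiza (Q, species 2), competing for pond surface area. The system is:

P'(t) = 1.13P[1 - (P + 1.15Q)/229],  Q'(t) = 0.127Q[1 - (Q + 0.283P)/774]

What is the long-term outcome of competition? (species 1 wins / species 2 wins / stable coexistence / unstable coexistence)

species 2 excludes species 1

Compare the nullcline intercepts: K1/α12 = 229/1.15 = 199 < K2 = 774; K2/α21 = 774/0.283 = 2730 > K1 = 229.
Since the inequalities point opposite ways, species 2 can invade but species 1 cannot.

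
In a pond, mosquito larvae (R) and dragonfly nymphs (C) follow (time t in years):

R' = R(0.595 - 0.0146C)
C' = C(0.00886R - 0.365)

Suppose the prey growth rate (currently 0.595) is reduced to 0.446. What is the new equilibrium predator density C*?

C* ≈ 30.5

At the interior fixed point, setting dR/dt = 0 with R > 0 fixes C* = (prey growth rate)/(RC coefficient) — independent of the other coefficients.
With the change, C* = 0.446/0.0146 = 30.5; it falls from 40.8.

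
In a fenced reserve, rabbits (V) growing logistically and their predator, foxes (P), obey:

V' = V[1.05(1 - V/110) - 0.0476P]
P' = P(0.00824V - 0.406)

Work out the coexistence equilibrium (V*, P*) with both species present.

V* ≈ 49.3, P* ≈ 12.2

From dP/dt = 0 with P > 0: 0.00824V* = 0.406, so V* = 49.3.
Substitute into dV/dt = 0: 1.05(1 - 49.3/110) = 0.0476P*.
The bracket is 0.552, giving P* = 0.58/0.0476 = 12.2.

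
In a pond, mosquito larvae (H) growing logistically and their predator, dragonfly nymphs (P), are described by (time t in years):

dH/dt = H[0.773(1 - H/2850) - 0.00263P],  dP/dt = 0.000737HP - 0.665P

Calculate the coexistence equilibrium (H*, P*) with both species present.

From dP/dt = 0 with P > 0: 0.000737H* = 0.665, so H* = 902.
Substitute into dH/dt = 0: 0.773(1 - 902/2850) = 0.00263P*.
The bracket is 0.683, giving P* = 0.528/0.00263 = 201.

H* ≈ 902, P* ≈ 201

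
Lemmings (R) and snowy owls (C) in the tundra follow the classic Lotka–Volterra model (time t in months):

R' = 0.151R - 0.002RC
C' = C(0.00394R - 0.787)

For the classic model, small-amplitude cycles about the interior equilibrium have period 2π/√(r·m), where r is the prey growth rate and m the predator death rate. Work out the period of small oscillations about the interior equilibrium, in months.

Here r = 0.151 and m = 0.787, so r·m = 0.119.
ω = √0.119 = 0.345 per month, hence T = 2π/ω ≈ 18.2 months.

T ≈ 18.2 months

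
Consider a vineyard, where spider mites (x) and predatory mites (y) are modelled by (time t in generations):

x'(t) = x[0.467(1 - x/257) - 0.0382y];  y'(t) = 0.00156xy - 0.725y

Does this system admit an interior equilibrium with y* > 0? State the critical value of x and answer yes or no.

The predator equation gives dy/dt > 0 only when x > 0.725/0.00156 = 465.
Without the predator, x → K = 257. Since 257 < 465, the predator cannot invade.

Threshold x = 465; K < 465, so no, the predator goes extinct.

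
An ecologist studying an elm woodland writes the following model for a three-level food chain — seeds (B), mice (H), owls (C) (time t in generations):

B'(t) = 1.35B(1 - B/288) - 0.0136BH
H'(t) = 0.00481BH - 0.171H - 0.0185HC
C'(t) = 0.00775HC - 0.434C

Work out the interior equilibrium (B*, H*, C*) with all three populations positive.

From dC/dt = 0: 0.00775H* = 0.434, so H* = 56.
From dB/dt = 0: 1.35(1 - B*/288) = 0.0136·56, giving B* = 288·(1 - 0.564) = 126.
From dH/dt = 0: 0.00481·126 - 0.171 = 0.0185C*, so C* = 0.433/0.0185 = 23.4.

B* ≈ 126, H* ≈ 56, C* ≈ 23.4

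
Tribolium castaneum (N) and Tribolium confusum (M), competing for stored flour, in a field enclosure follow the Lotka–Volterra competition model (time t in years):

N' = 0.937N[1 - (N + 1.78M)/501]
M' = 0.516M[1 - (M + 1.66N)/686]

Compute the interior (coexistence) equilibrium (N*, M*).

N* ≈ 368, M* ≈ 74.5

Setting both brackets to zero gives the nullclines N + 1.78M = 501 and 1.66N + M = 686.
Substituting M = 686 - 1.66N into the first: N(1 - 1.78·1.66) = 501 - 1.78·686.
So N* = -720/-1.95 = 368, and then M* = 686 - 1.66·368 = 74.5.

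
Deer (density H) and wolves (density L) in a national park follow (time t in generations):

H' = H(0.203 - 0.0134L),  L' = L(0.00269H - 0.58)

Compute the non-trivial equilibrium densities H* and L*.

H* ≈ 216, L* ≈ 15.1

Set dL/dt = 0 with L > 0: 0.00269H - 0.58 = 0, so H* = 0.58/0.00269 = 216.
Set dH/dt = 0 with H > 0: 0.203 - 0.0134L = 0, so L* = 0.203/0.0134 = 15.1.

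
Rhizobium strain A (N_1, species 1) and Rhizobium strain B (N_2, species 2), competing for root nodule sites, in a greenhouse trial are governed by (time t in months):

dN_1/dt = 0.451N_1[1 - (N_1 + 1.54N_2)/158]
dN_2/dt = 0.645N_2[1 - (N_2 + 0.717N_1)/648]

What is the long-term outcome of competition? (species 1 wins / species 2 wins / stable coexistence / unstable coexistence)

Compare the nullcline intercepts: K1/α12 = 158/1.54 = 103 < K2 = 648; K2/α21 = 648/0.717 = 904 > K1 = 158.
Since the inequalities point opposite ways, species 2 can invade but species 1 cannot.

species 2 excludes species 1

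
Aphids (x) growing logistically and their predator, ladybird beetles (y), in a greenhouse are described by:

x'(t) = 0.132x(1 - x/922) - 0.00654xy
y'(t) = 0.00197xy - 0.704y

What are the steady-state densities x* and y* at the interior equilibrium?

From dy/dt = 0 with y > 0: 0.00197x* = 0.704, so x* = 357.
Substitute into dx/dt = 0: 0.132(1 - 357/922) = 0.00654y*.
The bracket is 0.612, giving y* = 0.0808/0.00654 = 12.4.

x* ≈ 357, y* ≈ 12.4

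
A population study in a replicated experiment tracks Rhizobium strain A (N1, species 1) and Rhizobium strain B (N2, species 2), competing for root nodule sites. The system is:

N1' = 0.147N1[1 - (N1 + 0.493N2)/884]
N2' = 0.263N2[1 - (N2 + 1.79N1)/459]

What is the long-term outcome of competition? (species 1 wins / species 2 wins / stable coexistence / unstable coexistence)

Compare the nullcline intercepts: K1/α12 = 884/0.493 = 1790 > K2 = 459; K2/α21 = 459/1.79 = 256 < K1 = 884.
Since the inequalities point opposite ways, species 1 can invade but species 2 cannot.

species 1 excludes species 2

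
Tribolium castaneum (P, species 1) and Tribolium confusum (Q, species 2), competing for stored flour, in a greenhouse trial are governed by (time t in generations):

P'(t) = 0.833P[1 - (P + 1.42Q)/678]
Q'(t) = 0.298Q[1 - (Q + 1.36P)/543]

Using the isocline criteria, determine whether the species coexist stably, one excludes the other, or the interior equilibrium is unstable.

unstable coexistence (outcome depends on initial conditions)

Compare the nullcline intercepts: K1/α12 = 678/1.42 = 477 < K2 = 543; K2/α21 = 543/1.36 = 399 < K1 = 678.
Since both are reversed, neither can invade when rare; the interior point is a saddle.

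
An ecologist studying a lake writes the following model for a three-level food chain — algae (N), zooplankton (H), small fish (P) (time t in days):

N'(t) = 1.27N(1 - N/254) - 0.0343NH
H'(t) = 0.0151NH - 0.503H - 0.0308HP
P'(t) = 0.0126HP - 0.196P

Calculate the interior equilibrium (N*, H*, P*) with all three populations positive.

N* ≈ 147, H* ≈ 15.6, P* ≈ 55.9

From dP/dt = 0: 0.0126H* = 0.196, so H* = 15.6.
From dN/dt = 0: 1.27(1 - N*/254) = 0.0343·15.6, giving N* = 254·(1 - 0.42) = 147.
From dH/dt = 0: 0.0151·147 - 0.503 = 0.0308P*, so P* = 1.72/0.0308 = 55.9.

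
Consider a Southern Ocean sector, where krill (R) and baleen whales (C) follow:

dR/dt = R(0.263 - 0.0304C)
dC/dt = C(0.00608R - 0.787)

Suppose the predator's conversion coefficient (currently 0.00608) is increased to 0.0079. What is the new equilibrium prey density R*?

At the interior fixed point, setting dC/dt = 0 with C > 0 fixes R* = (predator death rate)/(RC coefficient) — independent of the other coefficients.
With the change, R* = 0.787/0.0079 = 99.6; it falls from 129.

R* ≈ 99.6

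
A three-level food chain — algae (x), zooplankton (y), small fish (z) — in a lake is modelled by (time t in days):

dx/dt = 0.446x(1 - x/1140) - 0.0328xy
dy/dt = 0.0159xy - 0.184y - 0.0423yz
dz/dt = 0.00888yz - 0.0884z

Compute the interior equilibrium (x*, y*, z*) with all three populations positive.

From dz/dt = 0: 0.00888y* = 0.0884, so y* = 9.95.
From dx/dt = 0: 0.446(1 - x*/1140) = 0.0328·9.95, giving x* = 1140·(1 - 0.732) = 305.
From dy/dt = 0: 0.0159·305 - 0.184 = 0.0423z*, so z* = 4.67/0.0423 = 110.

x* ≈ 305, y* ≈ 9.95, z* ≈ 110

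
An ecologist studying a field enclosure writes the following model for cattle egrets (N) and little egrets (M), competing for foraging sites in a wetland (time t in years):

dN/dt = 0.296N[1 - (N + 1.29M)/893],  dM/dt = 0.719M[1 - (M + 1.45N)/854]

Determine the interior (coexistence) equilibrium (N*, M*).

N* ≈ 240, M* ≈ 506

Setting both brackets to zero gives the nullclines N + 1.29M = 893 and 1.45N + M = 854.
Substituting M = 854 - 1.45N into the first: N(1 - 1.29·1.45) = 893 - 1.29·854.
So N* = -209/-0.871 = 240, and then M* = 854 - 1.45·240 = 506.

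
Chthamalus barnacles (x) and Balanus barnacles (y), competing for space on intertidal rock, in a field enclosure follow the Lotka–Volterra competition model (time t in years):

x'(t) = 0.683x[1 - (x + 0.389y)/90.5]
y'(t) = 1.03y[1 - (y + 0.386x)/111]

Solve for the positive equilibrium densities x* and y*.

x* ≈ 55.7, y* ≈ 89.5

Setting both brackets to zero gives the nullclines x + 0.389y = 90.5 and 0.386x + y = 111.
Substituting y = 111 - 0.386x into the first: x(1 - 0.389·0.386) = 90.5 - 0.389·111.
So x* = 47.3/0.85 = 55.7, and then y* = 111 - 0.386·55.7 = 89.5.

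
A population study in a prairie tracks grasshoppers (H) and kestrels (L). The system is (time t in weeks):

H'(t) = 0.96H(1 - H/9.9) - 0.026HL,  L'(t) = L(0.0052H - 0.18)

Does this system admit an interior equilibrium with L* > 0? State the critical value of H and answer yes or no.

Threshold H = 34.6; K < 34.6, so no, the predator goes extinct.

The predator equation gives dL/dt > 0 only when H > 0.18/0.0052 = 34.6.
Without the predator, H → K = 9.9. Since 9.9 < 34.6, the predator cannot invade.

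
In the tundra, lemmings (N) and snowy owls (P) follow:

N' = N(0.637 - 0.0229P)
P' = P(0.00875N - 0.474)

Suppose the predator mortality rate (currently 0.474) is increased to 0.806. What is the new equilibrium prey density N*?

N* ≈ 92.1

At the interior fixed point, setting dP/dt = 0 with P > 0 fixes N* = (predator death rate)/(NP coefficient) — independent of the other coefficients.
With the change, N* = 0.806/0.00875 = 92.1; it rises from 54.2.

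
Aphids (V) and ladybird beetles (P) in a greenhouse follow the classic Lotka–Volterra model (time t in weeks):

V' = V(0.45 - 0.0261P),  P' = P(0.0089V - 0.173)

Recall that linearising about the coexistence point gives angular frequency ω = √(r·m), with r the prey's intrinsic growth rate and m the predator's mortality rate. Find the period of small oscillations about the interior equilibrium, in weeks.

T ≈ 22.5 weeks

Here r = 0.45 and m = 0.173, so r·m = 0.0779.
ω = √0.0779 = 0.279 per week, hence T = 2π/ω ≈ 22.5 weeks.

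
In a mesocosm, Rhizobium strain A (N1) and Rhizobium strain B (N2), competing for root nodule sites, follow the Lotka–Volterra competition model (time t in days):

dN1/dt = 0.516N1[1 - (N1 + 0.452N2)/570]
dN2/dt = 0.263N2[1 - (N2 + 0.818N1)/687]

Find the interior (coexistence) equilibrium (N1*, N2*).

Setting both brackets to zero gives the nullclines N1 + 0.452N2 = 570 and 0.818N1 + N2 = 687.
Substituting N2 = 687 - 0.818N1 into the first: N1(1 - 0.452·0.818) = 570 - 0.452·687.
So N1* = 259/0.63 = 412, and then N2* = 687 - 0.818·412 = 350.

N1* ≈ 412, N2* ≈ 350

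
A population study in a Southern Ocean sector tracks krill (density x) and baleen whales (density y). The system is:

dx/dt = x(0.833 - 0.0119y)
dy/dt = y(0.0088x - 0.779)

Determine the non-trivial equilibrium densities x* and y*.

x* ≈ 88.5, y* ≈ 70

Set dy/dt = 0 with y > 0: 0.0088x - 0.779 = 0, so x* = 0.779/0.0088 = 88.5.
Set dx/dt = 0 with x > 0: 0.833 - 0.0119y = 0, so y* = 0.833/0.0119 = 70.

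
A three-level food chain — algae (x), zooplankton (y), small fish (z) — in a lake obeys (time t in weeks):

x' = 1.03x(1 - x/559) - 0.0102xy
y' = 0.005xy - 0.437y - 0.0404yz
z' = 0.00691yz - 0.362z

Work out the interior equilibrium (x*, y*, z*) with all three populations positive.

From dz/dt = 0: 0.00691y* = 0.362, so y* = 52.4.
From dx/dt = 0: 1.03(1 - x*/559) = 0.0102·52.4, giving x* = 559·(1 - 0.519) = 269.
From dy/dt = 0: 0.005·269 - 0.437 = 0.0404z*, so z* = 0.908/0.0404 = 22.5.

x* ≈ 269, y* ≈ 52.4, z* ≈ 22.5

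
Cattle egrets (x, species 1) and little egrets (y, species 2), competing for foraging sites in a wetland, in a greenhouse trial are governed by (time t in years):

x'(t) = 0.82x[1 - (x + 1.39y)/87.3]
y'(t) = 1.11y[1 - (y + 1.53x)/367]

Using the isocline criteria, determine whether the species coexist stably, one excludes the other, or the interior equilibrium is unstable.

species 2 excludes species 1

Compare the nullcline intercepts: K1/α12 = 87.3/1.39 = 62.8 < K2 = 367; K2/α21 = 367/1.53 = 240 > K1 = 87.3.
Since the inequalities point opposite ways, species 2 can invade but species 1 cannot.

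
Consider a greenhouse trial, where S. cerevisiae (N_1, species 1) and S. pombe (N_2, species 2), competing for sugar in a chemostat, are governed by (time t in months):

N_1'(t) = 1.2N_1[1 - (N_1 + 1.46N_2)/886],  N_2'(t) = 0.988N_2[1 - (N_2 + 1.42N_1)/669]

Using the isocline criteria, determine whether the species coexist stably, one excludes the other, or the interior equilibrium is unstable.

unstable coexistence (outcome depends on initial conditions)

Compare the nullcline intercepts: K1/α12 = 886/1.46 = 607 < K2 = 669; K2/α21 = 669/1.42 = 471 < K1 = 886.
Since both are reversed, neither can invade when rare; the interior point is a saddle.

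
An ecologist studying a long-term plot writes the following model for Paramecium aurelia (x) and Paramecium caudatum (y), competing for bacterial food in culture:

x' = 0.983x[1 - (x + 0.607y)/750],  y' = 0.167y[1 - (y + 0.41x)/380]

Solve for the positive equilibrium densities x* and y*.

x* ≈ 691, y* ≈ 96.5

Setting both brackets to zero gives the nullclines x + 0.607y = 750 and 0.41x + y = 380.
Substituting y = 380 - 0.41x into the first: x(1 - 0.607·0.41) = 750 - 0.607·380.
So x* = 519/0.751 = 691, and then y* = 380 - 0.41·691 = 96.5.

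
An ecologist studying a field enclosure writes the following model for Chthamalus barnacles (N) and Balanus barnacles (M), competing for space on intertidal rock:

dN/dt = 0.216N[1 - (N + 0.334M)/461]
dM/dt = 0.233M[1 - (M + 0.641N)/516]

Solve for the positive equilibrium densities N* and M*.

Setting both brackets to zero gives the nullclines N + 0.334M = 461 and 0.641N + M = 516.
Substituting M = 516 - 0.641N into the first: N(1 - 0.334·0.641) = 461 - 0.334·516.
So N* = 289/0.786 = 367, and then M* = 516 - 0.641·367 = 281.

N* ≈ 367, M* ≈ 281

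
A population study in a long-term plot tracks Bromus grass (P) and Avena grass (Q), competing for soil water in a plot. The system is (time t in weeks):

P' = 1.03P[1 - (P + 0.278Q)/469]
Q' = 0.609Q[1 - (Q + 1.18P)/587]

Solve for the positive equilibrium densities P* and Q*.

P* ≈ 455, Q* ≈ 50

Setting both brackets to zero gives the nullclines P + 0.278Q = 469 and 1.18P + Q = 587.
Substituting Q = 587 - 1.18P into the first: P(1 - 0.278·1.18) = 469 - 0.278·587.
So P* = 306/0.672 = 455, and then Q* = 587 - 1.18·455 = 50.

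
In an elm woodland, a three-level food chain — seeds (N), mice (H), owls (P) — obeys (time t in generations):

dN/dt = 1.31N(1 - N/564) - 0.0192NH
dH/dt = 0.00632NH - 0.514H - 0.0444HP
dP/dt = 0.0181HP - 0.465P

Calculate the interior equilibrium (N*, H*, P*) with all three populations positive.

N* ≈ 352, H* ≈ 25.7, P* ≈ 38.5

From dP/dt = 0: 0.0181H* = 0.465, so H* = 25.7.
From dN/dt = 0: 1.31(1 - N*/564) = 0.0192·25.7, giving N* = 564·(1 - 0.377) = 352.
From dH/dt = 0: 0.00632·352 - 0.514 = 0.0444P*, so P* = 1.71/0.0444 = 38.5.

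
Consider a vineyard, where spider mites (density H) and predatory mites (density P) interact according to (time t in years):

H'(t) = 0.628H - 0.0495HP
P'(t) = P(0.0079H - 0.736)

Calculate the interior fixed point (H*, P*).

Set dP/dt = 0 with P > 0: 0.0079H - 0.736 = 0, so H* = 0.736/0.0079 = 93.2.
Set dH/dt = 0 with H > 0: 0.628 - 0.0495P = 0, so P* = 0.628/0.0495 = 12.7.

H* ≈ 93.2, P* ≈ 12.7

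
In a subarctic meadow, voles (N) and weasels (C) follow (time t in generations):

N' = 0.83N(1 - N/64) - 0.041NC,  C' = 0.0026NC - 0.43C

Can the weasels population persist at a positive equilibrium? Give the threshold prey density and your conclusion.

Threshold N = 165; K < 165, so no, the predator goes extinct.

The predator equation gives dC/dt > 0 only when N > 0.43/0.0026 = 165.
Without the predator, N → K = 64. Since 64 < 165, the predator cannot invade.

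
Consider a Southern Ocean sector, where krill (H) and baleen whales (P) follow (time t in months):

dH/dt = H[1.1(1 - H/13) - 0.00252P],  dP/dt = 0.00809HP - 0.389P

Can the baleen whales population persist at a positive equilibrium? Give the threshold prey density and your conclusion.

The predator equation gives dP/dt > 0 only when H > 0.389/0.00809 = 48.1.
Without the predator, H → K = 13. Since 13 < 48.1, the predator cannot invade.

Threshold H = 48.1; K < 48.1, so no, the predator goes extinct.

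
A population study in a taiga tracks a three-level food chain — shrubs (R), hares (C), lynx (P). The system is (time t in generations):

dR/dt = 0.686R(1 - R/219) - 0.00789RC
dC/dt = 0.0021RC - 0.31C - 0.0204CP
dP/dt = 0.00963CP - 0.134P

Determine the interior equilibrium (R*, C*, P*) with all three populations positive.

R* ≈ 184, C* ≈ 13.9, P* ≈ 3.74

From dP/dt = 0: 0.00963C* = 0.134, so C* = 13.9.
From dR/dt = 0: 0.686(1 - R*/219) = 0.00789·13.9, giving R* = 219·(1 - 0.16) = 184.
From dC/dt = 0: 0.0021·184 - 0.31 = 0.0204P*, so P* = 0.0763/0.0204 = 3.74.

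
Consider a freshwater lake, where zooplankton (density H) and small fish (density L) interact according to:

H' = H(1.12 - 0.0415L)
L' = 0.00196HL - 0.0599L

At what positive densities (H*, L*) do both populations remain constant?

H* ≈ 30.6, L* ≈ 27

Set dL/dt = 0 with L > 0: 0.00196H - 0.0599 = 0, so H* = 0.0599/0.00196 = 30.6.
Set dH/dt = 0 with H > 0: 1.12 - 0.0415L = 0, so L* = 1.12/0.0415 = 27.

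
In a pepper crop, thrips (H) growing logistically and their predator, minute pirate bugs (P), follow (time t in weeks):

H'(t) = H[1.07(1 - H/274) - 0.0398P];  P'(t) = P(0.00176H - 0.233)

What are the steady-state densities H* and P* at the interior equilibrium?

H* ≈ 132, P* ≈ 13.9

From dP/dt = 0 with P > 0: 0.00176H* = 0.233, so H* = 132.
Substitute into dH/dt = 0: 1.07(1 - 132/274) = 0.0398P*.
The bracket is 0.517, giving P* = 0.553/0.0398 = 13.9.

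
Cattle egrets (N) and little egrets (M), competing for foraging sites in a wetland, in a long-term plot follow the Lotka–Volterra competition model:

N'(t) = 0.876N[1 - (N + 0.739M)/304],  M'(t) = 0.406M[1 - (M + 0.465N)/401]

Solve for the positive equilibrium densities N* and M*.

Setting both brackets to zero gives the nullclines N + 0.739M = 304 and 0.465N + M = 401.
Substituting M = 401 - 0.465N into the first: N(1 - 0.739·0.465) = 304 - 0.739·401.
So N* = 7.66/0.656 = 11.7, and then M* = 401 - 0.465·11.7 = 396.

N* ≈ 11.7, M* ≈ 396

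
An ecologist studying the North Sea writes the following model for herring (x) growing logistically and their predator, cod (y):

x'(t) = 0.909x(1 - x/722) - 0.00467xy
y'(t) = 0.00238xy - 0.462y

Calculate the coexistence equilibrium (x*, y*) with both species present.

From dy/dt = 0 with y > 0: 0.00238x* = 0.462, so x* = 194.
Substitute into dx/dt = 0: 0.909(1 - 194/722) = 0.00467y*.
The bracket is 0.731, giving y* = 0.665/0.00467 = 142.

x* ≈ 194, y* ≈ 142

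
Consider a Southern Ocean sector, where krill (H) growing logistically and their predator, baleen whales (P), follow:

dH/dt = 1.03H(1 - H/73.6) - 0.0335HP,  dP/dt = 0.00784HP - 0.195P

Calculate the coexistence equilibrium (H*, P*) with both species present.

From dP/dt = 0 with P > 0: 0.00784H* = 0.195, so H* = 24.9.
Substitute into dH/dt = 0: 1.03(1 - 24.9/73.6) = 0.0335P*.
The bracket is 0.662, giving P* = 0.682/0.0335 = 20.4.

H* ≈ 24.9, P* ≈ 20.4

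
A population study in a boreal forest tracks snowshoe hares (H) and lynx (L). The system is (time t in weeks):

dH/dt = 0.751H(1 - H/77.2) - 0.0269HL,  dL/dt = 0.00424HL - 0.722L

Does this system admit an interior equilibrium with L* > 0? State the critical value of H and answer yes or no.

The predator equation gives dL/dt > 0 only when H > 0.722/0.00424 = 170.
Without the predator, H → K = 77.2. Since 77.2 < 170, the predator cannot invade.

Threshold H = 170; K < 170, so no, the predator goes extinct.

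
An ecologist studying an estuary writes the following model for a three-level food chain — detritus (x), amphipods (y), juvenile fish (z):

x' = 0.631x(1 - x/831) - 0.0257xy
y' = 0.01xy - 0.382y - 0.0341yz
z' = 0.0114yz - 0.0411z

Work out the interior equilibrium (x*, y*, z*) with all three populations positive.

x* ≈ 709, y* ≈ 3.61, z* ≈ 197

From dz/dt = 0: 0.0114y* = 0.0411, so y* = 3.61.
From dx/dt = 0: 0.631(1 - x*/831) = 0.0257·3.61, giving x* = 831·(1 - 0.147) = 709.
From dy/dt = 0: 0.01·709 - 0.382 = 0.0341z*, so z* = 6.71/0.0341 = 197.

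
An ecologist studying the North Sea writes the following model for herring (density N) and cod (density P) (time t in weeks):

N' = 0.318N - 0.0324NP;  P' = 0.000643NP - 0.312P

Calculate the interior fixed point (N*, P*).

Set dP/dt = 0 with P > 0: 0.000643N - 0.312 = 0, so N* = 0.312/0.000643 = 485.
Set dN/dt = 0 with N > 0: 0.318 - 0.0324P = 0, so P* = 0.318/0.0324 = 9.81.

N* ≈ 485, P* ≈ 9.81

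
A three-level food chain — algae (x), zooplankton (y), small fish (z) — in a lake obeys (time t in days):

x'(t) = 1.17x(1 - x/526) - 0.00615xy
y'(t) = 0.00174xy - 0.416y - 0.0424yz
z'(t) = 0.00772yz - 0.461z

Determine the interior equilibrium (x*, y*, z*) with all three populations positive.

x* ≈ 361, y* ≈ 59.7, z* ≈ 5

From dz/dt = 0: 0.00772y* = 0.461, so y* = 59.7.
From dx/dt = 0: 1.17(1 - x*/526) = 0.00615·59.7, giving x* = 526·(1 - 0.314) = 361.
From dy/dt = 0: 0.00174·361 - 0.416 = 0.0424z*, so z* = 0.212/0.0424 = 5.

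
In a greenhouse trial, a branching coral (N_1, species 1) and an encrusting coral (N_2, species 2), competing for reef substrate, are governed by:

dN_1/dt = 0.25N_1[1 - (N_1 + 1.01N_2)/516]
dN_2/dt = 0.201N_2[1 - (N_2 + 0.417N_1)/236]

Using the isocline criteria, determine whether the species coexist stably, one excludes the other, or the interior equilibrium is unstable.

stable coexistence

Compare the nullcline intercepts: K1/α12 = 516/1.01 = 511 > K2 = 236; K2/α21 = 236/0.417 = 566 > K1 = 516.
Since both inequalities hold, each species can invade when rare, so the interior equilibrium is stable.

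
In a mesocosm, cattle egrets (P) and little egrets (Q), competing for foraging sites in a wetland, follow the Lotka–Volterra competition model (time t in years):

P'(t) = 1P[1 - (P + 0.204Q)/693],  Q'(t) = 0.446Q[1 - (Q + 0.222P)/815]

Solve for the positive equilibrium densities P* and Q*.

Setting both brackets to zero gives the nullclines P + 0.204Q = 693 and 0.222P + Q = 815.
Substituting Q = 815 - 0.222P into the first: P(1 - 0.204·0.222) = 693 - 0.204·815.
So P* = 527/0.955 = 552, and then Q* = 815 - 0.222·552 = 693.

P* ≈ 552, Q* ≈ 693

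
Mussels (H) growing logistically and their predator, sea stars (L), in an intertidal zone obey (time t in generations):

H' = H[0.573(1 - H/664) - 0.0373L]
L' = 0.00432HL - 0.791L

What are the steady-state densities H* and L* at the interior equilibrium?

H* ≈ 183, L* ≈ 11.1

From dL/dt = 0 with L > 0: 0.00432H* = 0.791, so H* = 183.
Substitute into dH/dt = 0: 0.573(1 - 183/664) = 0.0373L*.
The bracket is 0.724, giving L* = 0.415/0.0373 = 11.1.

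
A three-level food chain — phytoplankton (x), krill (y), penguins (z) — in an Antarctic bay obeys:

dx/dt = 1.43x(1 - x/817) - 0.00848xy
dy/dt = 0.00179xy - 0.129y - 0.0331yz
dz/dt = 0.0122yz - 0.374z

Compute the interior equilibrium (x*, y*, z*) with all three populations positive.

From dz/dt = 0: 0.0122y* = 0.374, so y* = 30.7.
From dx/dt = 0: 1.43(1 - x*/817) = 0.00848·30.7, giving x* = 817·(1 - 0.182) = 668.
From dy/dt = 0: 0.00179·668 - 0.129 = 0.0331z*, so z* = 1.07/0.0331 = 32.3.

x* ≈ 668, y* ≈ 30.7, z* ≈ 32.3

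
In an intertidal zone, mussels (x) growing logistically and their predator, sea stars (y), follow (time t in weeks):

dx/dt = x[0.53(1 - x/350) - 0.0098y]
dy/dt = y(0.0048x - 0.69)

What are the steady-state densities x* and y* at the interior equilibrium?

From dy/dt = 0 with y > 0: 0.0048x* = 0.69, so x* = 144.
Substitute into dx/dt = 0: 0.53(1 - 144/350) = 0.0098y*.
The bracket is 0.589, giving y* = 0.312/0.0098 = 31.9.

x* ≈ 144, y* ≈ 31.9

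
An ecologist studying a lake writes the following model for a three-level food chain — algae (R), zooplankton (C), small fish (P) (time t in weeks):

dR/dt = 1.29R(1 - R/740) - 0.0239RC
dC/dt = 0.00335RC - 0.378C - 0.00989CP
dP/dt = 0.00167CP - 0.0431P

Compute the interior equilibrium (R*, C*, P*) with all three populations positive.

R* ≈ 386, C* ≈ 25.8, P* ≈ 92.6

From dP/dt = 0: 0.00167C* = 0.0431, so C* = 25.8.
From dR/dt = 0: 1.29(1 - R*/740) = 0.0239·25.8, giving R* = 740·(1 - 0.478) = 386.
From dC/dt = 0: 0.00335·386 - 0.378 = 0.00989P*, so P* = 0.916/0.00989 = 92.6.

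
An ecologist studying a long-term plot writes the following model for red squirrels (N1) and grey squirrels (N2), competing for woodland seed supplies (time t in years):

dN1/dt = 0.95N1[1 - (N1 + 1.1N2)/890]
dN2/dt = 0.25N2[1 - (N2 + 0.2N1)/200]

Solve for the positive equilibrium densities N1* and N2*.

N1* ≈ 859, N2* ≈ 28.2

Setting both brackets to zero gives the nullclines N1 + 1.1N2 = 890 and 0.2N1 + N2 = 200.
Substituting N2 = 200 - 0.2N1 into the first: N1(1 - 1.1·0.2) = 890 - 1.1·200.
So N1* = 670/0.78 = 859, and then N2* = 200 - 0.2·859 = 28.2.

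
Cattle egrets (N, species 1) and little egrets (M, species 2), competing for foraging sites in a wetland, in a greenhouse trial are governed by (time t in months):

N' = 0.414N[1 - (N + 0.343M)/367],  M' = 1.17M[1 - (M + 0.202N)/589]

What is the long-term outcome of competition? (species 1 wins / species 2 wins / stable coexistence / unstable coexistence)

Compare the nullcline intercepts: K1/α12 = 367/0.343 = 1070 > K2 = 589; K2/α21 = 589/0.202 = 2920 > K1 = 367.
Since both inequalities hold, each species can invade when rare, so the interior equilibrium is stable.

stable coexistence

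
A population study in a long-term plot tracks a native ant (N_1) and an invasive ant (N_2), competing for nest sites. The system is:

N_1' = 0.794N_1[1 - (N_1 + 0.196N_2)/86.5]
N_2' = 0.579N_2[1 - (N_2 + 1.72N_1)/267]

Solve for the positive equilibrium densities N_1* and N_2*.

Setting both brackets to zero gives the nullclines N_1 + 0.196N_2 = 86.5 and 1.72N_1 + N_2 = 267.
Substituting N_2 = 267 - 1.72N_1 into the first: N_1(1 - 0.196·1.72) = 86.5 - 0.196·267.
So N_1* = 34.2/0.663 = 51.5, and then N_2* = 267 - 1.72·51.5 = 178.

N_1* ≈ 51.5, N_2* ≈ 178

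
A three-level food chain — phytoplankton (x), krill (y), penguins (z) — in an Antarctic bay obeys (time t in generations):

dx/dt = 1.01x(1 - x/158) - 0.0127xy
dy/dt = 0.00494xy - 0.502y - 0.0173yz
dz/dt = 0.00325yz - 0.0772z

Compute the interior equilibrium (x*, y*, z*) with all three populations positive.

From dz/dt = 0: 0.00325y* = 0.0772, so y* = 23.8.
From dx/dt = 0: 1.01(1 - x*/158) = 0.0127·23.8, giving x* = 158·(1 - 0.299) = 111.
From dy/dt = 0: 0.00494·111 - 0.502 = 0.0173z*, so z* = 0.0454/0.0173 = 2.62.

x* ≈ 111, y* ≈ 23.8, z* ≈ 2.62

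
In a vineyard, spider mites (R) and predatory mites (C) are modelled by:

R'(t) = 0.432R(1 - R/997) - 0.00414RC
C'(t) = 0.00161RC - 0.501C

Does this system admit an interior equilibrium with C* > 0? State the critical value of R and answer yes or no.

Threshold R = 311; K > 311, so yes, the predator persists.

The predator equation gives dC/dt > 0 only when R > 0.501/0.00161 = 311.
Without the predator, R → K = 997. Since 997 > 311, the predator can invade and persist.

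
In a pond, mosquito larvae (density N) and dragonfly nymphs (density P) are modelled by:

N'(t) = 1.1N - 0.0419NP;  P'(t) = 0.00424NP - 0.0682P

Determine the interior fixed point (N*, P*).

N* ≈ 16.1, P* ≈ 26.3

Set dP/dt = 0 with P > 0: 0.00424N - 0.0682 = 0, so N* = 0.0682/0.00424 = 16.1.
Set dN/dt = 0 with N > 0: 1.1 - 0.0419P = 0, so P* = 1.1/0.0419 = 26.3.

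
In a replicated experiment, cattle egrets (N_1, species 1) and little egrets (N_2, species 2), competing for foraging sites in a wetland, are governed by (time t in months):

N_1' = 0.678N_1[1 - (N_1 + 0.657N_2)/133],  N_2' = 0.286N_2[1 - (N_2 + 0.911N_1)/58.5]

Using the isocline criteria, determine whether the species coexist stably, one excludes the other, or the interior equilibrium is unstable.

Compare the nullcline intercepts: K1/α12 = 133/0.657 = 202 > K2 = 58.5; K2/α21 = 58.5/0.911 = 64.2 < K1 = 133.
Since the inequalities point opposite ways, species 1 can invade but species 2 cannot.

species 1 excludes species 2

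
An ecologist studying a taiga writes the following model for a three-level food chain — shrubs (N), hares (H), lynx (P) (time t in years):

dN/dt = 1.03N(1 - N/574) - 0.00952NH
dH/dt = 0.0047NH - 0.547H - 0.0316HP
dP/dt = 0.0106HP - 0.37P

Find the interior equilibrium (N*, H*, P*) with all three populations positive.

N* ≈ 389, H* ≈ 34.9, P* ≈ 40.5

From dP/dt = 0: 0.0106H* = 0.37, so H* = 34.9.
From dN/dt = 0: 1.03(1 - N*/574) = 0.00952·34.9, giving N* = 574·(1 - 0.323) = 389.
From dH/dt = 0: 0.0047·389 - 0.547 = 0.0316P*, so P* = 1.28/0.0316 = 40.5.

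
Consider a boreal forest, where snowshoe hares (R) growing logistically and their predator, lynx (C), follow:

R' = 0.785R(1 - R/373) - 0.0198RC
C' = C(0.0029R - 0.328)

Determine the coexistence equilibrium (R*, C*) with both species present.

From dC/dt = 0 with C > 0: 0.0029R* = 0.328, so R* = 113.
Substitute into dR/dt = 0: 0.785(1 - 113/373) = 0.0198C*.
The bracket is 0.697, giving C* = 0.547/0.0198 = 27.6.

R* ≈ 113, C* ≈ 27.6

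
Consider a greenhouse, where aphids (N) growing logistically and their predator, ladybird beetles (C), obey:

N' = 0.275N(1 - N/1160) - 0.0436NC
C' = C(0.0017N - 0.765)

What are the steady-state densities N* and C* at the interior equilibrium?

From dC/dt = 0 with C > 0: 0.0017N* = 0.765, so N* = 450.
Substitute into dN/dt = 0: 0.275(1 - 450/1160) = 0.0436C*.
The bracket is 0.612, giving C* = 0.168/0.0436 = 3.86.

N* ≈ 450, C* ≈ 3.86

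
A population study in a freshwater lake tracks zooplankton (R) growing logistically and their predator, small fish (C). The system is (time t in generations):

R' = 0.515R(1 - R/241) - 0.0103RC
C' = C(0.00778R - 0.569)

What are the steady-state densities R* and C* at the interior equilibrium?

From dC/dt = 0 with C > 0: 0.00778R* = 0.569, so R* = 73.1.
Substitute into dR/dt = 0: 0.515(1 - 73.1/241) = 0.0103C*.
The bracket is 0.697, giving C* = 0.359/0.0103 = 34.8.

R* ≈ 73.1, C* ≈ 34.8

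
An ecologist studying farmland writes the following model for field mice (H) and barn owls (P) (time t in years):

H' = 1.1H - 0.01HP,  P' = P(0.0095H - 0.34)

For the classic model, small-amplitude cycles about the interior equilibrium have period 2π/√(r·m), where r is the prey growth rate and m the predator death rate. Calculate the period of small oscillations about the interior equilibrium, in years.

T ≈ 10.3 years

Here r = 1.1 and m = 0.34, so r·m = 0.374.
ω = √0.374 = 0.612 per year, hence T = 2π/ω ≈ 10.3 years.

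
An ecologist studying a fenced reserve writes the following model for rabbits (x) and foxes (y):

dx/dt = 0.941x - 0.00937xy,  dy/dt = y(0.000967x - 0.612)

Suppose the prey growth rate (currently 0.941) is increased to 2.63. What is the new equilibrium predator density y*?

y* ≈ 281

At the interior fixed point, setting dx/dt = 0 with x > 0 fixes y* = (prey growth rate)/(xy coefficient) — independent of the other coefficients.
With the change, y* = 2.63/0.00937 = 281; it rises from 100.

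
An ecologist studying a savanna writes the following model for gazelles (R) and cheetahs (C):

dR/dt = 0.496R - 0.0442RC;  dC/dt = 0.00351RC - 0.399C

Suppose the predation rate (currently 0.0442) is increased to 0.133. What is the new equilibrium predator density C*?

At the interior fixed point, setting dR/dt = 0 with R > 0 fixes C* = (prey growth rate)/(RC coefficient) — independent of the other coefficients.
With the change, C* = 0.496/0.133 = 3.73; it falls from 11.2.

C* ≈ 3.73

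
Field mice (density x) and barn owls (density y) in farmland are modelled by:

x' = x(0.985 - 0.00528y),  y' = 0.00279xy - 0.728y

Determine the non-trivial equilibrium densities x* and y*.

x* ≈ 261, y* ≈ 187

Set dy/dt = 0 with y > 0: 0.00279x - 0.728 = 0, so x* = 0.728/0.00279 = 261.
Set dx/dt = 0 with x > 0: 0.985 - 0.00528y = 0, so y* = 0.985/0.00528 = 187.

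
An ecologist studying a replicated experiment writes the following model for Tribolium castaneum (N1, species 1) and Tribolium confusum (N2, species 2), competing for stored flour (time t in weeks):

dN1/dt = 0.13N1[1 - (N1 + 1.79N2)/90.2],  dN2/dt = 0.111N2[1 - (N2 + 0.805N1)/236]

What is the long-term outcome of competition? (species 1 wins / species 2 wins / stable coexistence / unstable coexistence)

species 2 excludes species 1

Compare the nullcline intercepts: K1/α12 = 90.2/1.79 = 50.4 < K2 = 236; K2/α21 = 236/0.805 = 293 > K1 = 90.2.
Since the inequalities point opposite ways, species 2 can invade but species 1 cannot.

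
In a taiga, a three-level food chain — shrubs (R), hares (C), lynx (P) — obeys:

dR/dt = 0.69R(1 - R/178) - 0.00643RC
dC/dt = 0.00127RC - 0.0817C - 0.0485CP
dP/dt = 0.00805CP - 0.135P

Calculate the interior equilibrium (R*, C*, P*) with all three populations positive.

From dP/dt = 0: 0.00805C* = 0.135, so C* = 16.8.
From dR/dt = 0: 0.69(1 - R*/178) = 0.00643·16.8, giving R* = 178·(1 - 0.156) = 150.
From dC/dt = 0: 0.00127·150 - 0.0817 = 0.0485P*, so P* = 0.109/0.0485 = 2.25.

R* ≈ 150, C* ≈ 16.8, P* ≈ 2.25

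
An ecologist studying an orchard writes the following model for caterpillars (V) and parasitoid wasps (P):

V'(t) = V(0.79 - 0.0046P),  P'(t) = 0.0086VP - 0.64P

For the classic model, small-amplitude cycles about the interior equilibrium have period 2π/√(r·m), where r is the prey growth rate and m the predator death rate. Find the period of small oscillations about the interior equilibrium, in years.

Here r = 0.79 and m = 0.64, so r·m = 0.506.
ω = √0.506 = 0.711 per year, hence T = 2π/ω ≈ 8.84 years.

T ≈ 8.84 years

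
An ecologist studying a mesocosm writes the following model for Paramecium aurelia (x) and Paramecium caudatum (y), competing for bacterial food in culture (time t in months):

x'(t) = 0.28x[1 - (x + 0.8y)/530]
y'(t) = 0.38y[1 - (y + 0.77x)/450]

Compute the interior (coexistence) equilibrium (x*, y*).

x* ≈ 443, y* ≈ 109

Setting both brackets to zero gives the nullclines x + 0.8y = 530 and 0.77x + y = 450.
Substituting y = 450 - 0.77x into the first: x(1 - 0.8·0.77) = 530 - 0.8·450.
So x* = 170/0.384 = 443, and then y* = 450 - 0.77·443 = 109.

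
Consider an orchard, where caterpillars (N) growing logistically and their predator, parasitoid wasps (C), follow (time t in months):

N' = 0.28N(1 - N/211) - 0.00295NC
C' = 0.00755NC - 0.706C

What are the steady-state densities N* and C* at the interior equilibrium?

N* ≈ 93.5, C* ≈ 52.9

From dC/dt = 0 with C > 0: 0.00755N* = 0.706, so N* = 93.5.
Substitute into dN/dt = 0: 0.28(1 - 93.5/211) = 0.00295C*.
The bracket is 0.557, giving C* = 0.156/0.00295 = 52.9.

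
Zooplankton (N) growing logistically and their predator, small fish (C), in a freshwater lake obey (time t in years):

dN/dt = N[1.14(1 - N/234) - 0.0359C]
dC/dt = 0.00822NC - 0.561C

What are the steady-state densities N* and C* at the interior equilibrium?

From dC/dt = 0 with C > 0: 0.00822N* = 0.561, so N* = 68.2.
Substitute into dN/dt = 0: 1.14(1 - 68.2/234) = 0.0359C*.
The bracket is 0.708, giving C* = 0.808/0.0359 = 22.5.

N* ≈ 68.2, C* ≈ 22.5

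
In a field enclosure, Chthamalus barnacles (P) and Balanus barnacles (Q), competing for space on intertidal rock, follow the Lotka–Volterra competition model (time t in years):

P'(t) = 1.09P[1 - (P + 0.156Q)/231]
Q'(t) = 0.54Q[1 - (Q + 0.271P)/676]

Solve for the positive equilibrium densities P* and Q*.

P* ≈ 131, Q* ≈ 640

Setting both brackets to zero gives the nullclines P + 0.156Q = 231 and 0.271P + Q = 676.
Substituting Q = 676 - 0.271P into the first: P(1 - 0.156·0.271) = 231 - 0.156·676.
So P* = 126/0.958 = 131, and then Q* = 676 - 0.271·131 = 640.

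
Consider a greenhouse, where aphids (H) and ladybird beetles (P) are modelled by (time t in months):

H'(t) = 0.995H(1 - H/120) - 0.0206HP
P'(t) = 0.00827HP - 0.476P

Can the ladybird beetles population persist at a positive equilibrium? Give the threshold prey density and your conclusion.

The predator equation gives dP/dt > 0 only when H > 0.476/0.00827 = 57.6.
Without the predator, H → K = 120. Since 120 > 57.6, the predator can invade and persist.

Threshold H = 57.6; K > 57.6, so yes, the predator persists.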